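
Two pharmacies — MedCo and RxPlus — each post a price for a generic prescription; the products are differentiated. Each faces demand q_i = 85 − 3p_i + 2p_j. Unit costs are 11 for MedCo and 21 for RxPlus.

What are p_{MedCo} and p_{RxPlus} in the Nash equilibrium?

MedCo's profit: π = (p_{MedCo} − 11)(85 − 3p_{MedCo} + 2p_{RxPlus}).
∂π/∂p_{MedCo} = 118 − 6p_{MedCo} + 2p_{RxPlus} = 0 ⇒ p_{MedCo} = 59/3 + (1/3)p_{RxPlus}.
Similarly p_{RxPlus} = 74/3 + (1/3)p_{MedCo}.
Substituting the second reaction function into the first: p_{MedCo} = 59/3 + (1/3)(74/3 + (1/3)p_{MedCo}), which gives (8/9)p_{MedCo} = 251/9 ⇒ p_{MedCo} = 31.375.
Then p_{RxPlus} = 74/3 + (1/3)·31.375 = 35.125.

31.375, 35.125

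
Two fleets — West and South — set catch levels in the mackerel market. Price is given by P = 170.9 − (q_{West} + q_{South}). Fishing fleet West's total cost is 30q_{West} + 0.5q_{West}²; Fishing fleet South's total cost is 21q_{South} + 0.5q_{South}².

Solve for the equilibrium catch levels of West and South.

34.1, 38.6

Fishing fleet West's profit: π = q_{West}(170.9 − (q_{West} + q_{South})) − 30q_{West} − 0.5q_{West}².
∂π/∂q_{West} = 140.9 − 3q_{West} − q_{South} = 0, so q_{West} = 1409/30 − (1/3)q_{South}.
By the same steps for South: q_{South} = 1499/30 − (1/3)q_{West}.
Plugging q_{South} into West's best response: q_{West} = 1409/30 − (1/3)(1499/30 − (1/3)q_{West}) ⇒ (8/9)q_{West} = 1364/45, so q_{West} = 34.1.
Then q_{South} = 1499/30 − (1/3)·34.1 = 38.6.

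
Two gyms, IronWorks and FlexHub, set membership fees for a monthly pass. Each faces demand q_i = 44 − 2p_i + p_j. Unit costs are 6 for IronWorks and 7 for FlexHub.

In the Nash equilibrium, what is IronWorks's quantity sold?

IronWorks's profit: π = (p_{IronWorks} − 6)(44 − 2p_{IronWorks} + p_{FlexHub}).
∂π/∂p_{IronWorks} = 56 − 4p_{IronWorks} + p_{FlexHub} = 0 ⇒ p_{IronWorks} = 14 + 0.25p_{FlexHub}.
Similarly p_{FlexHub} = 14.5 + 0.25p_{IronWorks}.
Plugging p_{FlexHub} into IronWorks's best response: p_{IronWorks} = 14 + 0.25(14.5 + 0.25p_{IronWorks}) ⇒ 0.9375p_{IronWorks} = 17.625, so p_{IronWorks} = 18.8.
Then p_{FlexHub} = 14.5 + 0.25·18.8 = 19.2.
q_{IronWorks} = 44 − 2·18.8 + 19.2 = 25.6.

25.6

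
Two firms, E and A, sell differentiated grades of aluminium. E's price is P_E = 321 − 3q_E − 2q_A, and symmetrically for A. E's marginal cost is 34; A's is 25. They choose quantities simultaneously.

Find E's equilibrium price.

Firm E's profit: π = q_E(321 − 3q_E − 2q_A) − 34q_E.
∂π/∂q_E = 287 − 6q_E − 2q_A = 0 ⇒ q_E = 287/6 − (1/3)q_A.
Similarly q_A = 148/3 − (1/3)q_E.
Substituting the second reaction function into the first: q_E = 287/6 − (1/3)(148/3 − (1/3)q_E), which gives (8/9)q_E = 565/18 ⇒ q_E = 35.3125.
Then q_A = 148/3 − (1/3)·35.3125 = 37.5625.
P_E = 321 − 3·35.3125 − 2·37.5625 = 139.9375.

139.9375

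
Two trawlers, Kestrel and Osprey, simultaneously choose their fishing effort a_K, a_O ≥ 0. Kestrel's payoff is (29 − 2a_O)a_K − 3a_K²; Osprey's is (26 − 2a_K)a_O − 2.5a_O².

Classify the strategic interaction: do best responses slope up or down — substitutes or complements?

Expanding Kestrel's payoff: 29a_K − 2a_Oa_K − 3a_K².
∂π/∂a_K = 29 − 2a_O − 6a_K = 0, so a_K = 29/6 − (1/3)a_O.
The best-response slope da_K/da_O = −1/3 < 0: the reaction function is downward-sloping, so the choices are strategic substitutes.

strategic substitutes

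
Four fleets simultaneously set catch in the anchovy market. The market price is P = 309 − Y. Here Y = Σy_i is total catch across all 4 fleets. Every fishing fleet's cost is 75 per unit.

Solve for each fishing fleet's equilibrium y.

46.8

A representative fishing fleet's profit is π_i = y_i(309 − Y) − 75y_i, with Y = y_i + Σ_{j≠i} y_j.
First-order condition: 234 − 2y_i − Σ_{j≠i} y_j = 0.
In a symmetric equilibrium every fishing fleet chooses the same y, so Σ_{j≠i} y_j = 3y. The condition becomes 234 − 5y = 0, giving y = 234/5 = 46.8.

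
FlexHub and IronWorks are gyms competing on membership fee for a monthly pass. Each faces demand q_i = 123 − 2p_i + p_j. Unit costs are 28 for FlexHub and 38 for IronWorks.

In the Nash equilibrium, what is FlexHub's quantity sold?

66

FlexHub's profit: π = (p_{FlexHub} − 28)(123 − 2p_{FlexHub} + p_{IronWorks}).
∂π/∂p_{FlexHub} = 179 − 4p_{FlexHub} + p_{IronWorks} = 0 ⇒ p_{FlexHub} = 44.75 + 0.25p_{IronWorks}.
Similarly p_{IronWorks} = 49.75 + 0.25p_{FlexHub}.
Substituting the second reaction function into the first: p_{FlexHub} = 44.75 + 0.25(49.75 + 0.25p_{FlexHub}), which gives 0.9375p_{FlexHub} = 57.1875 ⇒ p_{FlexHub} = 61.
Then p_{IronWorks} = 49.75 + 0.25·61 = 65.
q_{FlexHub} = 123 − 2·61 + 65 = 66.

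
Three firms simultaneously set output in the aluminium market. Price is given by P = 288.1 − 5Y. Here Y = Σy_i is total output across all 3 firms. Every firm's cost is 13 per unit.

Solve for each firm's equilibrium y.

13.755

A representative firm's profit is π_i = y_i(288.1 − 5Y) − 13y_i, with Y = y_i + Σ_{j≠i} y_j.
First-order condition: 275.1 − 10y_i − 5Σ_{j≠i} y_j = 0.
Imposing symmetry (y_j = y for all j) turns Σ_{j≠i} y_j into 2y, so 275.1 = 20y and y = 13.755.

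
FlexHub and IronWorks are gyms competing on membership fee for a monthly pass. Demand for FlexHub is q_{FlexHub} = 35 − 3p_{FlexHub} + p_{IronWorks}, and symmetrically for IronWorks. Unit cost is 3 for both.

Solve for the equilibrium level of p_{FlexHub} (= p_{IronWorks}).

FlexHub's profit: π = (p_{FlexHub} − 3)(35 − 3p_{FlexHub} + p_{IronWorks}).
∂π/∂p_{FlexHub} = 44 − 6p_{FlexHub} + p_{IronWorks} = 0 ⇒ p_{FlexHub} = 22/3 + (1/6)p_{IronWorks}.
The game is symmetric, so in equilibrium p_{IronWorks} = p_{FlexHub}: the reaction function gives (5/6)p_{FlexHub} = 22/3, hence p_{FlexHub} = 8.8.

8.8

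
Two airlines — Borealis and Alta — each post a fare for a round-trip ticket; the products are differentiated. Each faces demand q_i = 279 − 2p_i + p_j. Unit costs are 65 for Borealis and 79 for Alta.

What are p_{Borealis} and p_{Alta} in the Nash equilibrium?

138.2, 143.8

Borealis's profit: π = (p_{Borealis} − 65)(279 − 2p_{Borealis} + p_{Alta}).
∂π/∂p_{Borealis} = 409 − 4p_{Borealis} + p_{Alta} = 0 ⇒ p_{Borealis} = 102.25 + 0.25p_{Alta}.
Similarly p_{Alta} = 109.25 + 0.25p_{Borealis}.
Substituting the second reaction function into the first: p_{Borealis} = 102.25 + 0.25(109.25 + 0.25p_{Borealis}), which gives 0.9375p_{Borealis} = 129.5625 ⇒ p_{Borealis} = 138.2.
Then p_{Alta} = 109.25 + 0.25·138.2 = 143.8.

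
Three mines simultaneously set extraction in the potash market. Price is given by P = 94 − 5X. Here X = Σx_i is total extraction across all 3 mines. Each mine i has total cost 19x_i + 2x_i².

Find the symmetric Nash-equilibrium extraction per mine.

A representative mine's profit is π_i = x_i(94 − 5X) − 19x_i − 2x_i², with X = x_i + Σ_{j≠i} x_j.
First-order condition: 75 − 14x_i − 5Σ_{j≠i} x_j = 0.
In a symmetric equilibrium every mine chooses the same x, so Σ_{j≠i} x_j = 2x. The condition becomes 75 − 24x = 0, giving x = 75/24 = 3.125.

3.125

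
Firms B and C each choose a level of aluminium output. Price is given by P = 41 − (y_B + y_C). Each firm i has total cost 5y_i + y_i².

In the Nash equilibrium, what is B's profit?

Firm B's profit: π = y_B(41 − (y_B + y_C)) − 5y_B − y_B².
∂π/∂y_B = 36 − 4y_B − y_C = 0, so y_B = 9 − 0.25y_C.
The game is symmetric, so in equilibrium y_C = y_B: the reaction function gives 1.25y_B = 9, hence y_B = 7.2.
Price P = 41 − 14.4 = 26.6.
B's profit: (26.6 − 5)·7.2 − (7.2)² = 103.68.

103.68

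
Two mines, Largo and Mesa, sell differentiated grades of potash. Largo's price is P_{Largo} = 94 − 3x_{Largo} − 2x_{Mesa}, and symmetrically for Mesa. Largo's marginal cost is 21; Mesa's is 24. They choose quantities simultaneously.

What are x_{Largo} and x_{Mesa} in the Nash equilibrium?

Mine Largo's profit: π = x_{Largo}(94 − 3x_{Largo} − 2x_{Mesa}) − 21x_{Largo}.
∂π/∂x_{Largo} = 73 − 6x_{Largo} − 2x_{Mesa} = 0 ⇒ x_{Largo} = 73/6 − (1/3)x_{Mesa}.
Similarly x_{Mesa} = 35/3 − (1/3)x_{Largo}.
Solving the two reaction functions simultaneously: (1 − (−1/3)(−1/3))x_{Largo} = 73/6 − (1/3)·(35/3), so (8/9)x_{Largo} = 149/18 and x_{Largo} = 9.3125.
Then x_{Mesa} = 35/3 − (1/3)·9.3125 = 8.5625.

9.3125, 8.5625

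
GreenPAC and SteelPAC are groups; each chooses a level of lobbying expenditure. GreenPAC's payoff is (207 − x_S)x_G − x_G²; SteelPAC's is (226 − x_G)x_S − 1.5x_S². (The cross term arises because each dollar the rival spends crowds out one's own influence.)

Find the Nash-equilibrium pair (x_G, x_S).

Expanding GreenPAC's payoff: 207x_G − x_Sx_G − x_G².
∂π/∂x_G = 207 − x_S − 2x_G = 0, so x_G = 103.5 − 0.5x_S.
Likewise for SteelPAC: x_S = 226/3 − (1/3)x_G.
Substituting the second reaction function into the first: x_G = 103.5 − 0.5(226/3 − (1/3)x_G), which gives (5/6)x_G = 395/6 ⇒ x_G = 79.
Then x_S = 226/3 − (1/3)·79 = 49.

79, 49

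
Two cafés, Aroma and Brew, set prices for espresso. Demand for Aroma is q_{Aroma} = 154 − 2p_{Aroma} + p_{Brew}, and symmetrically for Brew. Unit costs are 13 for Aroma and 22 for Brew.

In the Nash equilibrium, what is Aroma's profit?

4646.48

Aroma's profit: π = (p_{Aroma} − 13)(154 − 2p_{Aroma} + p_{Brew}).
∂π/∂p_{Aroma} = 180 − 4p_{Aroma} + p_{Brew} = 0 ⇒ p_{Aroma} = 45 + 0.25p_{Brew}.
Similarly p_{Brew} = 49.5 + 0.25p_{Aroma}.
Solving the two reaction functions simultaneously: (1 − (0.25)(0.25))p_{Aroma} = 45 + 0.25·49.5, so 0.9375p_{Aroma} = 57.375 and p_{Aroma} = 61.2.
Then p_{Brew} = 49.5 + 0.25·61.2 = 64.8.
q_{Aroma} = 154 − 2·61.2 + 64.8 = 96.4.
Profit = (61.2 − 13)·96.4 = 4646.48.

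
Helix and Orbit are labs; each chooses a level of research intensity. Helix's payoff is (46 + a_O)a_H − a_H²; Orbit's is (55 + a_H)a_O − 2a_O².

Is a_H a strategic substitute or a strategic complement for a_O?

strategic complements

Expanding Helix's payoff: 46a_H + a_Oa_H − a_H².
∂π/∂a_H = 46 + a_O − 2a_H = 0, so a_H = 23 + 0.5a_O.
The best-response slope da_H/da_O = 0.5 > 0: the reaction function is upward-sloping, so the choices are strategic complements.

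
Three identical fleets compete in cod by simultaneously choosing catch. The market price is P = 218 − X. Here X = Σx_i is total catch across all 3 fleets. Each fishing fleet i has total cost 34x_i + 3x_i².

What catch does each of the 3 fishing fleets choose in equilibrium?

A representative fishing fleet's profit is π_i = x_i(218 − X) − 34x_i − 3x_i², with X = x_i + Σ_{j≠i} x_j.
First-order condition: 184 − 8x_i − Σ_{j≠i} x_j = 0.
With identical fishing fleets, set every x_j = x: then 184 − 8x − 2x = 0, i.e. x = 184/10 = 18.4.

18.4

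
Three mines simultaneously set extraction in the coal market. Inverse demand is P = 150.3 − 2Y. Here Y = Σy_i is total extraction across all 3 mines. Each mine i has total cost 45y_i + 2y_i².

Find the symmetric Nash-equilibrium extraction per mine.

A representative mine's profit is π_i = y_i(150.3 − 2Y) − 45y_i − 2y_i², with Y = y_i + Σ_{j≠i} y_j.
First-order condition: 105.3 − 8y_i − 2Σ_{j≠i} y_j = 0.
Imposing symmetry (y_j = y for all j) turns Σ_{j≠i} y_j into 2y, so 105.3 = 12y and y = 8.775.

8.775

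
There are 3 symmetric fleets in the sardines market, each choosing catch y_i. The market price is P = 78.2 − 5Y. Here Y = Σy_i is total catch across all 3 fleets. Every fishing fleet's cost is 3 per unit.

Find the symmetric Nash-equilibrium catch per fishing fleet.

A representative fishing fleet's profit is π_i = y_i(78.2 − 5Y) − 3y_i, with Y = y_i + Σ_{j≠i} y_j.
First-order condition: 75.2 − 10y_i − 5Σ_{j≠i} y_j = 0.
With identical fishing fleets, set every y_j = y: then 75.2 − 10y − 10y = 0, i.e. y = 75.2/20 = 3.76.

3.76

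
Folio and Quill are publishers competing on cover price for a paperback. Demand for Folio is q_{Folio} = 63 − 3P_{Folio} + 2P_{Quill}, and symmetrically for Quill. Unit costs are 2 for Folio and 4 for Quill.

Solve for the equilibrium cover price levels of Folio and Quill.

Folio's profit: π = (P_{Folio} − 2)(63 − 3P_{Folio} + 2P_{Quill}).
∂π/∂P_{Folio} = 69 − 6P_{Folio} + 2P_{Quill} = 0 ⇒ P_{Folio} = 11.5 + (1/3)P_{Quill}.
Similarly P_{Quill} = 12.5 + (1/3)P_{Folio}.
Solving the two reaction functions simultaneously: (1 − (1/3)(1/3))P_{Folio} = 11.5 + (1/3)·12.5, so (8/9)P_{Folio} = 47/3 and P_{Folio} = 17.625.
Then P_{Quill} = 12.5 + (1/3)·17.625 = 18.375.

17.625, 18.375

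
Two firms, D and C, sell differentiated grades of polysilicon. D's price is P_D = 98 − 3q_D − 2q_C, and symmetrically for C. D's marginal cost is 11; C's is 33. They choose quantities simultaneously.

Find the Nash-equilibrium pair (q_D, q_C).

Firm D's profit: π = q_D(98 − 3q_D − 2q_C) − 11q_D.
∂π/∂q_D = 87 − 6q_D − 2q_C = 0 ⇒ q_D = 14.5 − (1/3)q_C.
Similarly q_C = 65/6 − (1/3)q_D.
Substituting the second reaction function into the first: q_D = 14.5 − (1/3)(65/6 − (1/3)q_D), which gives (8/9)q_D = 98/9 ⇒ q_D = 12.25.
Then q_C = 65/6 − (1/3)·12.25 = 6.75.

12.25, 6.75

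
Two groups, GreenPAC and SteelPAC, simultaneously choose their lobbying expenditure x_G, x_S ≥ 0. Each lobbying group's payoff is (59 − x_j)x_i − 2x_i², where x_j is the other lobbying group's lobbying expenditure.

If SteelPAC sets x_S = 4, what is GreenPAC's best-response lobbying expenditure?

13.75

GreenPAC's payoff is (59 − x_S)x_G − 2x_G².
∂π/∂x_G = 59 − x_S − 4x_G = 0, so x_G = 14.75 − 0.25x_S.
At x_S = 4: x_G = 14.75 − 0.25·4 = 13.75.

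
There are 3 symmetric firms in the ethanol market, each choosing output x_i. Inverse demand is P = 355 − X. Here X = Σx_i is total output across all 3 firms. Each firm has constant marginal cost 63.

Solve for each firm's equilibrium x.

A representative firm's profit is π_i = x_i(355 − X) − 63x_i, with X = x_i + Σ_{j≠i} x_j.
First-order condition: 292 − 2x_i − Σ_{j≠i} x_j = 0.
In a symmetric equilibrium every firm chooses the same x, so Σ_{j≠i} x_j = 2x. The condition becomes 292 − 4x = 0, giving x = 292/4 = 73.

73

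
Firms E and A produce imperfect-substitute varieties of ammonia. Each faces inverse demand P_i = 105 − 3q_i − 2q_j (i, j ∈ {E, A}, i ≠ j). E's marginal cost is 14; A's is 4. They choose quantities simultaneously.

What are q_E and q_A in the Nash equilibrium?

Firm E's profit: π = q_E(105 − 3q_E − 2q_A) − 14q_E.
∂π/∂q_E = 91 − 6q_E − 2q_A = 0 ⇒ q_E = 91/6 − (1/3)q_A.
Similarly q_A = 101/6 − (1/3)q_E.
Solving the two reaction functions simultaneously: (1 − (−1/3)(−1/3))q_E = 91/6 − (1/3)·(101/6), so (8/9)q_E = 86/9 and q_E = 10.75.
Then q_A = 101/6 − (1/3)·10.75 = 13.25.

10.75, 13.25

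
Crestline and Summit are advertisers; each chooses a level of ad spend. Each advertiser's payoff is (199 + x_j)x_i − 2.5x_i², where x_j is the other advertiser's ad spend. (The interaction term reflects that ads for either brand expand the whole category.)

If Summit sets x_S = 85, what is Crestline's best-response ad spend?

Crestline's payoff is (199 + x_S)x_C − 2.5x_C².
∂π/∂x_C = 199 + x_S − 5x_C = 0, so x_C = 39.8 + 0.2x_S.
At x_S = 85: x_C = 39.8 + 0.2·85 = 56.8.

56.8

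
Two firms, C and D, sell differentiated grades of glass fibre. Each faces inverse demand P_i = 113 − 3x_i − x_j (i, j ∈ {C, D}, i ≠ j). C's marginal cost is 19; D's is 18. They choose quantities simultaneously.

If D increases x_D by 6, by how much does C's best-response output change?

-1

Firm C's profit: π = x_C(113 − 3x_C − x_D) − 19x_C.
∂π/∂x_C = 94 − 6x_C − x_D = 0 ⇒ x_C = 47/3 − (1/6)x_D.
The reaction-function slope is −1/6, so a 6-unit rise in x_D moves x_C by −1/6 × 6 = −1. C's best response falls — the actions are strategic substitutes.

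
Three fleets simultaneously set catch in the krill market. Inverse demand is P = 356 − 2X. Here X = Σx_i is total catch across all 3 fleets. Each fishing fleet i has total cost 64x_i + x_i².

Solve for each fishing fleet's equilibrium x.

29.2

A representative fishing fleet's profit is π_i = x_i(356 − 2X) − 64x_i − x_i², with X = x_i + Σ_{j≠i} x_j.
First-order condition: 292 − 6x_i − 2Σ_{j≠i} x_j = 0.
With identical fishing fleets, set every x_j = x: then 292 − 6x − 4x = 0, i.e. x = 292/10 = 29.2.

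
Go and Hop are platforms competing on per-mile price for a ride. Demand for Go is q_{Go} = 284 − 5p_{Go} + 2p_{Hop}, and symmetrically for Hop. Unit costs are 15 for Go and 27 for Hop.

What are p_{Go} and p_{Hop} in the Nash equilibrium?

Go's profit: π = (p_{Go} − 15)(284 − 5p_{Go} + 2p_{Hop}).
∂π/∂p_{Go} = 359 − 10p_{Go} + 2p_{Hop} = 0 ⇒ p_{Go} = 35.9 + 0.2p_{Hop}.
Similarly p_{Hop} = 41.9 + 0.2p_{Go}.
Plugging p_{Hop} into Go's best response: p_{Go} = 35.9 + 0.2(41.9 + 0.2p_{Go}) ⇒ 0.96p_{Go} = 44.28, so p_{Go} = 46.125.
Then p_{Hop} = 41.9 + 0.2·46.125 = 51.125.

46.125, 51.125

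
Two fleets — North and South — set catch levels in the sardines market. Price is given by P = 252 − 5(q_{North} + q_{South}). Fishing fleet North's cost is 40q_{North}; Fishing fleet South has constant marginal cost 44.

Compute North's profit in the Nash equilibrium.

1036.8

Fishing fleet North's profit: π = q_{North}(252 − 5(q_{North} + q_{South})) − 40q_{North}.
∂π/∂q_{North} = 212 − 10q_{North} − 5q_{South} = 0, so q_{North} = 21.2 − 0.5q_{South}.
By the same steps for South: q_{South} = 20.8 − 0.5q_{North}.
Plugging q_{South} into North's best response: q_{North} = 21.2 − 0.5(20.8 − 0.5q_{North}) ⇒ 0.75q_{North} = 10.8, so q_{North} = 14.4.
Then q_{South} = 20.8 − 0.5·14.4 = 13.6.
Price P = 252 − 5·28 = 112.
North's profit: (112 − 40)·14.4 = 1036.8.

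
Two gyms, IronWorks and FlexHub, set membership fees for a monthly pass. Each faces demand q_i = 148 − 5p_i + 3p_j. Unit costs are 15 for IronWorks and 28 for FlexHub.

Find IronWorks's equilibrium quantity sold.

95

IronWorks's profit: π = (p_{IronWorks} − 15)(148 − 5p_{IronWorks} + 3p_{FlexHub}).
∂π/∂p_{IronWorks} = 223 − 10p_{IronWorks} + 3p_{FlexHub} = 0 ⇒ p_{IronWorks} = 22.3 + 0.3p_{FlexHub}.
Similarly p_{FlexHub} = 28.8 + 0.3p_{IronWorks}.
Plugging p_{FlexHub} into IronWorks's best response: p_{IronWorks} = 22.3 + 0.3(28.8 + 0.3p_{IronWorks}) ⇒ 0.91p_{IronWorks} = 30.94, so p_{IronWorks} = 34.
Then p_{FlexHub} = 28.8 + 0.3·34 = 39.
q_{IronWorks} = 148 − 5·34 + 3·39 = 95.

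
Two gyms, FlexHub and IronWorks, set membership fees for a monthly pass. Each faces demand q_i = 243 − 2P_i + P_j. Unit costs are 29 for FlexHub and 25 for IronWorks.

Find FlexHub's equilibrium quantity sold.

FlexHub's profit: π = (P_{FlexHub} − 29)(243 − 2P_{FlexHub} + P_{IronWorks}).
∂π/∂P_{FlexHub} = 301 − 4P_{FlexHub} + P_{IronWorks} = 0 ⇒ P_{FlexHub} = 75.25 + 0.25P_{IronWorks}.
Similarly P_{IronWorks} = 73.25 + 0.25P_{FlexHub}.
Solving the two reaction functions simultaneously: (1 − (0.25)(0.25))P_{FlexHub} = 75.25 + 0.25·73.25, so 0.9375P_{FlexHub} = 93.5625 and P_{FlexHub} = 99.8.
Then P_{IronWorks} = 73.25 + 0.25·99.8 = 98.2.
q_{FlexHub} = 243 − 2·99.8 + 98.2 = 141.6.

141.6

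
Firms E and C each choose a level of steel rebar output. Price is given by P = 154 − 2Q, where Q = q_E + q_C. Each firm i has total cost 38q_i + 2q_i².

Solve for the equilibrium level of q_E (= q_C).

Firm E's profit: π = q_E(154 − 2(q_E + q_C)) − 38q_E − 2q_E².
∂π/∂q_E = 116 − 8q_E − 2q_C = 0, so q_E = 14.5 − 0.25q_C.
Setting q_E = q_C in the reaction function: q_E = 14.5 − 0.25q_E, so q_E = 14.5 / 1.25 = 11.6.

11.6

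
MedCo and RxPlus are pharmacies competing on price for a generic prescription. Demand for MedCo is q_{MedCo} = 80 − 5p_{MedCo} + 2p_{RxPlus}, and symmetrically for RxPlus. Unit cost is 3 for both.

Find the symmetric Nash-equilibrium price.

11.875

MedCo's profit: π = (p_{MedCo} − 3)(80 − 5p_{MedCo} + 2p_{RxPlus}).
∂π/∂p_{MedCo} = 95 − 10p_{MedCo} + 2p_{RxPlus} = 0 ⇒ p_{MedCo} = 9.5 + 0.2p_{RxPlus}.
The game is symmetric, so in equilibrium p_{RxPlus} = p_{MedCo}: the reaction function gives 0.8p_{MedCo} = 9.5, hence p_{MedCo} = 11.875.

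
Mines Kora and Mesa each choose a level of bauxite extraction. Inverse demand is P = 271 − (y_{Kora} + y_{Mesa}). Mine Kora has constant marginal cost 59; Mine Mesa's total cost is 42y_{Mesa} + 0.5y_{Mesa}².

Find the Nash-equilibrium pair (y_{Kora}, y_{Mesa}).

81.4, 49.2

Mine Kora's profit: π = y_{Kora}(271 − (y_{Kora} + y_{Mesa})) − 59y_{Kora}.
∂π/∂y_{Kora} = 212 − 2y_{Kora} − y_{Mesa} = 0, so y_{Kora} = 106 − 0.5y_{Mesa}.
For Mesa: ∂π/∂y_{Mesa} = 229 − 3y_{Mesa} − y_{Kora} = 0 ⇒ y_{Mesa} = 229/3 − (1/3)y_{Kora}.
Substituting the second reaction function into the first: y_{Kora} = 106 − 0.5(229/3 − (1/3)y_{Kora}), which gives (5/6)y_{Kora} = 407/6 ⇒ y_{Kora} = 81.4.
Then y_{Mesa} = 229/3 − (1/3)·81.4 = 49.2.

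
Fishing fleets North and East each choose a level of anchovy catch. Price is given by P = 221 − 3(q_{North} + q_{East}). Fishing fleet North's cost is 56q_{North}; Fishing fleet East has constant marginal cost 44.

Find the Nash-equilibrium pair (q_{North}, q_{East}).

17, 21

Fishing fleet North's profit: π = q_{North}(221 − 3(q_{North} + q_{East})) − 56q_{North}.
∂π/∂q_{North} = 165 − 6q_{North} − 3q_{East} = 0, so q_{North} = 27.5 − 0.5q_{East}.
By the same steps for East: q_{East} = 29.5 − 0.5q_{North}.
Solving the two reaction functions simultaneously: (1 − (−0.5)(−0.5))q_{North} = 27.5 − 0.5·29.5, so 0.75q_{North} = 12.75 and q_{North} = 17.
Then q_{East} = 29.5 − 0.5·17 = 21.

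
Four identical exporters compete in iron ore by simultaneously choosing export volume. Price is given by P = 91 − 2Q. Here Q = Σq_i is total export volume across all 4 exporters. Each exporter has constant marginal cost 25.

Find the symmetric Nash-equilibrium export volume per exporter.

A representative exporter's profit is π_i = q_i(91 − 2Q) − 25q_i, with Q = q_i + Σ_{j≠i} q_j.
First-order condition: 66 − 4q_i − 2Σ_{j≠i} q_j = 0.
In a symmetric equilibrium every exporter chooses the same q, so Σ_{j≠i} q_j = 3q. The condition becomes 66 − 10q = 0, giving q = 66/10 = 6.6.

6.6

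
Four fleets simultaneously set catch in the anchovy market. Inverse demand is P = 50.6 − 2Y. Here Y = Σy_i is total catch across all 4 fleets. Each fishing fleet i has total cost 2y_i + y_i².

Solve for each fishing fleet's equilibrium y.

4.05

A representative fishing fleet's profit is π_i = y_i(50.6 − 2Y) − 2y_i − y_i², with Y = y_i + Σ_{j≠i} y_j.
First-order condition: 48.6 − 6y_i − 2Σ_{j≠i} y_j = 0.
Imposing symmetry (y_j = y for all j) turns Σ_{j≠i} y_j into 3y, so 48.6 = 12y and y = 4.05.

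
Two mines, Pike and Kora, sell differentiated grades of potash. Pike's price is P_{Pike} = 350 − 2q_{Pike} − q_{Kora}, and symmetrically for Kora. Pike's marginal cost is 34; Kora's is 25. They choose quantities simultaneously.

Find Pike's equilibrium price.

Mine Pike's profit: π = q_{Pike}(350 − 2q_{Pike} − q_{Kora}) − 34q_{Pike}.
∂π/∂q_{Pike} = 316 − 4q_{Pike} − q_{Kora} = 0 ⇒ q_{Pike} = 79 − 0.25q_{Kora}.
Similarly q_{Kora} = 81.25 − 0.25q_{Pike}.
Plugging q_{Kora} into Pike's best response: q_{Pike} = 79 − 0.25(81.25 − 0.25q_{Pike}) ⇒ 0.9375q_{Pike} = 58.6875, so q_{Pike} = 62.6.
Then q_{Kora} = 81.25 − 0.25·62.6 = 65.6.
P_{Pike} = 350 − 2·62.6 − 65.6 = 159.2.

159.2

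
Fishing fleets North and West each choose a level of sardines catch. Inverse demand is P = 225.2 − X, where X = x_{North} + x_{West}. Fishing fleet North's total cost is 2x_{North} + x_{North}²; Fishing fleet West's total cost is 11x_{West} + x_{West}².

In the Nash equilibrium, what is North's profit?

Fishing fleet North's profit: π = x_{North}(225.2 − (x_{North} + x_{West})) − 2x_{North} − x_{North}².
∂π/∂x_{North} = 223.2 − 4x_{North} − x_{West} = 0, so x_{North} = 55.8 − 0.25x_{West}.
By the same steps for West: x_{West} = 53.55 − 0.25x_{North}.
Substituting the second reaction function into the first: x_{North} = 55.8 − 0.25(53.55 − 0.25x_{North}), which gives 0.9375x_{North} = 42.4125 ⇒ x_{North} = 45.24.
Then x_{West} = 53.55 − 0.25·45.24 = 42.24.
Price P = 225.2 − 87.48 = 137.72.
North's profit: (137.72 − 2)·45.24 − (45.24)² = 4093.3152.

4093.3152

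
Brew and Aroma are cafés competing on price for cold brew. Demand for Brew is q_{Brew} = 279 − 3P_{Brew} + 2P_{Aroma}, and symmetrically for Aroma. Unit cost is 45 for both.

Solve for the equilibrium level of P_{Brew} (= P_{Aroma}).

103.5

Brew's profit: π = (P_{Brew} − 45)(279 − 3P_{Brew} + 2P_{Aroma}).
∂π/∂P_{Brew} = 414 − 6P_{Brew} + 2P_{Aroma} = 0 ⇒ P_{Brew} = 69 + (1/3)P_{Aroma}.
By symmetry P_{Aroma} = P_{Brew}; substituting into the reaction function, (2/3)P_{Brew} = 69 and P_{Brew} = 103.5.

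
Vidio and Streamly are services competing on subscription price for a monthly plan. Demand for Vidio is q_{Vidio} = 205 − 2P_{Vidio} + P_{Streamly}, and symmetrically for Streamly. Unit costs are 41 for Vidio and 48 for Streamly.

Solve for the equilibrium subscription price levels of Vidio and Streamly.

Vidio's profit: π = (P_{Vidio} − 41)(205 − 2P_{Vidio} + P_{Streamly}).
∂π/∂P_{Vidio} = 287 − 4P_{Vidio} + P_{Streamly} = 0 ⇒ P_{Vidio} = 71.75 + 0.25P_{Streamly}.
Similarly P_{Streamly} = 75.25 + 0.25P_{Vidio}.
Substituting the second reaction function into the first: P_{Vidio} = 71.75 + 0.25(75.25 + 0.25P_{Vidio}), which gives 0.9375P_{Vidio} = 90.5625 ⇒ P_{Vidio} = 96.6.
Then P_{Streamly} = 75.25 + 0.25·96.6 = 99.4.

96.6, 99.4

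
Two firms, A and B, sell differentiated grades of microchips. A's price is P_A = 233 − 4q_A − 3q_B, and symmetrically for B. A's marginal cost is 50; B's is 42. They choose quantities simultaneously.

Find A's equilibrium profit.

1049.76

Firm A's profit: π = q_A(233 − 4q_A − 3q_B) − 50q_A.
∂π/∂q_A = 183 − 8q_A − 3q_B = 0 ⇒ q_A = 22.875 − 0.375q_B.
Similarly q_B = 23.875 − 0.375q_A.
Substituting the second reaction function into the first: q_A = 22.875 − 0.375(23.875 − 0.375q_A), which gives (55/64)q_A = 891/64 ⇒ q_A = 16.2.
Then q_B = 23.875 − 0.375·16.2 = 17.8.
P_A = 233 − 4·16.2 − 3·17.8 = 114.8.
Profit = (114.8 − 50)·16.2 = 1049.76.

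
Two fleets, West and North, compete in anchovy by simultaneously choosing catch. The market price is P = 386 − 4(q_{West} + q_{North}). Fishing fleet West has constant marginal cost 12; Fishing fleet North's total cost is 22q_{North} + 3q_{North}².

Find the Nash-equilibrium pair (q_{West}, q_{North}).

Fishing fleet West's profit: π = q_{West}(386 − 4(q_{West} + q_{North})) − 12q_{West}.
∂π/∂q_{West} = 374 − 8q_{West} − 4q_{North} = 0, so q_{West} = 46.75 − 0.5q_{North}.
For North: ∂π/∂q_{North} = 364 − 14q_{North} − 4q_{West} = 0 ⇒ q_{North} = 26 − (2/7)q_{West}.
Plugging q_{North} into West's best response: q_{West} = 46.75 − 0.5(26 − (2/7)q_{West}) ⇒ (6/7)q_{West} = 33.75, so q_{West} = 39.375.
Then q_{North} = 26 − (2/7)·39.375 = 14.75.

39.375, 14.75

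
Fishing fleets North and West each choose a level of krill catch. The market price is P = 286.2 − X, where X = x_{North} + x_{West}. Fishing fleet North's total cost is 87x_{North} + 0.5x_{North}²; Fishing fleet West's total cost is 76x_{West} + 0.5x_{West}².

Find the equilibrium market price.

Fishing fleet North's profit: π = x_{North}(286.2 − (x_{North} + x_{West})) − 87x_{North} − 0.5x_{North}².
∂π/∂x_{North} = 199.2 − 3x_{North} − x_{West} = 0, so x_{North} = 66.4 − (1/3)x_{West}.
By the same steps for West: x_{West} = 1051/15 − (1/3)x_{North}.
Substituting the second reaction function into the first: x_{North} = 66.4 − (1/3)(1051/15 − (1/3)x_{North}), which gives (8/9)x_{North} = 1937/45 ⇒ x_{North} = 48.425.
Then x_{West} = 1051/15 − (1/3)·48.425 = 53.925.
Equilibrium price: P = 286.2 − 102.35 = 183.85.

183.85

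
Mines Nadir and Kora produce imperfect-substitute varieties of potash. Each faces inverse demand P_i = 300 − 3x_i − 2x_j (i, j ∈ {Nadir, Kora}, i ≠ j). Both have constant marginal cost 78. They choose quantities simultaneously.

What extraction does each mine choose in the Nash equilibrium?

27.75

Mine Nadir's profit: π = x_{Nadir}(300 − 3x_{Nadir} − 2x_{Kora}) − 78x_{Nadir}.
∂π/∂x_{Nadir} = 222 − 6x_{Nadir} − 2x_{Kora} = 0 ⇒ x_{Nadir} = 37 − (1/3)x_{Kora}.
By symmetry x_{Kora} = x_{Nadir}; substituting into the reaction function, (4/3)x_{Nadir} = 37 and x_{Nadir} = 27.75.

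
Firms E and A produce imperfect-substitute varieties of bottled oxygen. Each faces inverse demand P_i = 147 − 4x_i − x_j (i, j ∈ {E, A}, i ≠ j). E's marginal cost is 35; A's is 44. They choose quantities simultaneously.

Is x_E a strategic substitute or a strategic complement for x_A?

Firm E's profit: π = x_E(147 − 4x_E − x_A) − 35x_E.
∂π/∂x_E = 112 − 8x_E − x_A = 0 ⇒ x_E = 14 − 0.125x_A.
The best-response slope dx_E/dx_A = −0.125 < 0: the reaction function is downward-sloping, so the choices are strategic substitutes.

strategic substitutes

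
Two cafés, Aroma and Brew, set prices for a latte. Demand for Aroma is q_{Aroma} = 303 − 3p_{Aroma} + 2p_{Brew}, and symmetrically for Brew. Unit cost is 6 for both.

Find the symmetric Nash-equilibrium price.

Aroma's profit: π = (p_{Aroma} − 6)(303 − 3p_{Aroma} + 2p_{Brew}).
∂π/∂p_{Aroma} = 321 − 6p_{Aroma} + 2p_{Brew} = 0 ⇒ p_{Aroma} = 53.5 + (1/3)p_{Brew}.
Setting p_{Aroma} = p_{Brew} in the reaction function: p_{Aroma} = 53.5 + (1/3)p_{Aroma}, so p_{Aroma} = 53.5 / (2/3) = 80.25.

80.25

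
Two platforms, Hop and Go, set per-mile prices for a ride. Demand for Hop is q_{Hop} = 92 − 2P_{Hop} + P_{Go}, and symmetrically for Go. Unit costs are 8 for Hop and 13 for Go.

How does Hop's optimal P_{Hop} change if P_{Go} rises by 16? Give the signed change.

4

Hop's profit: π = (P_{Hop} − 8)(92 − 2P_{Hop} + P_{Go}).
∂π/∂P_{Hop} = 108 − 4P_{Hop} + P_{Go} = 0 ⇒ P_{Hop} = 27 + 0.25P_{Go}.
The reaction-function slope is 0.25, so a 16-unit rise in P_{Go} moves P_{Hop} by 0.25 × 16 = 4. Hop's best response rises — the actions are strategic complements.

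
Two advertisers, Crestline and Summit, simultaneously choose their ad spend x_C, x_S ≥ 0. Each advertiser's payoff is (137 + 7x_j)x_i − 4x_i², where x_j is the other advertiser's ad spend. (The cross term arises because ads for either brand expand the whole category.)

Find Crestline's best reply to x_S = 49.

Crestline's payoff is (137 + 7x_S)x_C − 4x_C².
∂π/∂x_C = 137 + 7x_S − 8x_C = 0, so x_C = 17.125 + 0.875x_S.
At x_S = 49: x_C = 17.125 + 0.875·49 = 60.

60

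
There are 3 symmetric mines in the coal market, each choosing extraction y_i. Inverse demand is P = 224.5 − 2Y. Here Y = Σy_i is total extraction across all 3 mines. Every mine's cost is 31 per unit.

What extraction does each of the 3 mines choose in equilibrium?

24.1875

A representative mine's profit is π_i = y_i(224.5 − 2Y) − 31y_i, with Y = y_i + Σ_{j≠i} y_j.
First-order condition: 193.5 − 4y_i − 2Σ_{j≠i} y_j = 0.
With identical mines, set every y_j = y: then 193.5 − 4y − 4y = 0, i.e. y = 193.5/8 = 24.1875.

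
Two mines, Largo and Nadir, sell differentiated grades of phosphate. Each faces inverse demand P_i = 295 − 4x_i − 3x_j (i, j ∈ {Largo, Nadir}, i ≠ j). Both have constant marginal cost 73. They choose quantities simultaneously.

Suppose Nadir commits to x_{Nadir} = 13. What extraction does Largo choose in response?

22.875

Mine Largo's profit: π = x_{Largo}(295 − 4x_{Largo} − 3x_{Nadir}) − 73x_{Largo}.
∂π/∂x_{Largo} = 222 − 8x_{Largo} − 3x_{Nadir} = 0 ⇒ x_{Largo} = 27.75 − 0.375x_{Nadir}.
At x_{Nadir} = 13: x_{Largo} = 27.75 − 0.375·13 = 22.875.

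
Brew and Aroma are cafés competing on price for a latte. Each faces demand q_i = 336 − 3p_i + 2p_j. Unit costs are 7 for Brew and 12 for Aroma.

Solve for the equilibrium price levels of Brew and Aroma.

Brew's profit: π = (p_{Brew} − 7)(336 − 3p_{Brew} + 2p_{Aroma}).
∂π/∂p_{Brew} = 357 − 6p_{Brew} + 2p_{Aroma} = 0 ⇒ p_{Brew} = 59.5 + (1/3)p_{Aroma}.
Similarly p_{Aroma} = 62 + (1/3)p_{Brew}.
Solving the two reaction functions simultaneously: (1 − (1/3)(1/3))p_{Brew} = 59.5 + (1/3)·62, so (8/9)p_{Brew} = 481/6 and p_{Brew} = 90.1875.
Then p_{Aroma} = 62 + (1/3)·90.1875 = 92.0625.

90.1875, 92.0625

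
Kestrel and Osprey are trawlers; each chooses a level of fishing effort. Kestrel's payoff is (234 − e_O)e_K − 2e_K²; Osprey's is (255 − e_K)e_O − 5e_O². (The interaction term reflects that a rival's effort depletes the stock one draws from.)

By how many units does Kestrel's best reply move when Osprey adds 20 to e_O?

-5

Expanding Kestrel's payoff: 234e_K − e_Oe_K − 2e_K².
∂π/∂e_K = 234 − e_O − 4e_K = 0, so e_K = 58.5 − 0.25e_O.
The reaction-function slope is −0.25, so a 20-unit rise in e_O moves e_K by −0.25 × 20 = −5. Kestrel's best response falls — the actions are strategic substitutes.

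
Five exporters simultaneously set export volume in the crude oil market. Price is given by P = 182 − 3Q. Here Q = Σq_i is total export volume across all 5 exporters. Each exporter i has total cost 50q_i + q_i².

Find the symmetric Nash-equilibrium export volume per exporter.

6.6

A representative exporter's profit is π_i = q_i(182 − 3Q) − 50q_i − q_i², with Q = q_i + Σ_{j≠i} q_j.
First-order condition: 132 − 8q_i − 3Σ_{j≠i} q_j = 0.
Imposing symmetry (q_j = q for all j) turns Σ_{j≠i} q_j into 4q, so 132 = 20q and q = 6.6.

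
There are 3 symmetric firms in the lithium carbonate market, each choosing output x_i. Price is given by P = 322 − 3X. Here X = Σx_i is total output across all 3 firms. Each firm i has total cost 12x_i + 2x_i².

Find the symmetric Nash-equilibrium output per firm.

A representative firm's profit is π_i = x_i(322 − 3X) − 12x_i − 2x_i², with X = x_i + Σ_{j≠i} x_j.
First-order condition: 310 − 10x_i − 3Σ_{j≠i} x_j = 0.
In a symmetric equilibrium every firm chooses the same x, so Σ_{j≠i} x_j = 2x. The condition becomes 310 − 16x = 0, giving x = 310/16 = 19.375.

19.375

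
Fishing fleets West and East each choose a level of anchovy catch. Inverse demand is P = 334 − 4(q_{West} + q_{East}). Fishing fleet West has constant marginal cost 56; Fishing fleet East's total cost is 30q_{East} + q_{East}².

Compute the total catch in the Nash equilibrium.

Fishing fleet West's profit: π = q_{West}(334 − 4(q_{West} + q_{East})) − 56q_{West}.
∂π/∂q_{West} = 278 − 8q_{West} − 4q_{East} = 0, so q_{West} = 34.75 − 0.5q_{East}.
For East: ∂π/∂q_{East} = 304 − 10q_{East} − 4q_{West} = 0 ⇒ q_{East} = 30.4 − 0.4q_{West}.
Plugging q_{East} into West's best response: q_{West} = 34.75 − 0.5(30.4 − 0.4q_{West}) ⇒ 0.8q_{West} = 19.55, so q_{West} = 24.4375.
Then q_{East} = 30.4 − 0.4·24.4375 = 20.625.
Total catch: 24.4375 + 20.625 = 45.0625.

45.0625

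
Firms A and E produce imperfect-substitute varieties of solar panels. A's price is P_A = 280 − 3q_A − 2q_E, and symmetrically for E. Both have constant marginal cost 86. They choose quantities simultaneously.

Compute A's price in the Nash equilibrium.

158.75

Firm A's profit: π = q_A(280 − 3q_A − 2q_E) − 86q_A.
∂π/∂q_A = 194 − 6q_A − 2q_E = 0 ⇒ q_A = 97/3 − (1/3)q_E.
Setting q_A = q_E in the reaction function: q_A = 97/3 − (1/3)q_A, so q_A = (97/3) / (4/3) = 24.25.
P_A = 280 − 3·24.25 − 2·24.25 = 158.75.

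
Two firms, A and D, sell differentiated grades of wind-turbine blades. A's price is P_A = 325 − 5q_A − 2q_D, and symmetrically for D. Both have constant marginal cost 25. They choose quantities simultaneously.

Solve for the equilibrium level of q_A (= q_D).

Firm A's profit: π = q_A(325 − 5q_A − 2q_D) − 25q_A.
∂π/∂q_A = 300 − 10q_A − 2q_D = 0 ⇒ q_A = 30 − 0.2q_D.
Setting q_A = q_D in the reaction function: q_A = 30 − 0.2q_A, so q_A = 30 / 1.2 = 25.

25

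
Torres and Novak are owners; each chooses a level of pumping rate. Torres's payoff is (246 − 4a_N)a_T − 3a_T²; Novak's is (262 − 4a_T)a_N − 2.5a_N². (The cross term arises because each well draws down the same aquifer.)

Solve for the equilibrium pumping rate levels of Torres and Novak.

Expanding Torres's payoff: 246a_T − 4a_Na_T − 3a_T².
∂π/∂a_T = 246 − 4a_N − 6a_T = 0, so a_T = 41 − (2/3)a_N.
Likewise for Novak: a_N = 52.4 − 0.8a_T.
Solving the two reaction functions simultaneously: (1 − (−2/3)(−0.8))a_T = 41 − (2/3)·52.4, so (7/15)a_T = 91/15 and a_T = 13.
Then a_N = 52.4 − 0.8·13 = 42.

13, 42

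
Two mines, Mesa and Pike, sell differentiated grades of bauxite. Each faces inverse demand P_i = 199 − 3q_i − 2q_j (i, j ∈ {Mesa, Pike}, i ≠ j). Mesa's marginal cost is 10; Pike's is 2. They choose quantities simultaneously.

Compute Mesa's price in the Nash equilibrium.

Mine Mesa's profit: π = q_{Mesa}(199 − 3q_{Mesa} − 2q_{Pike}) − 10q_{Mesa}.
∂π/∂q_{Mesa} = 189 − 6q_{Mesa} − 2q_{Pike} = 0 ⇒ q_{Mesa} = 31.5 − (1/3)q_{Pike}.
Similarly q_{Pike} = 197/6 − (1/3)q_{Mesa}.
Solving the two reaction functions simultaneously: (1 − (−1/3)(−1/3))q_{Mesa} = 31.5 − (1/3)·(197/6), so (8/9)q_{Mesa} = 185/9 and q_{Mesa} = 23.125.
Then q_{Pike} = 197/6 − (1/3)·23.125 = 25.125.
P_{Mesa} = 199 − 3·23.125 − 2·25.125 = 79.375.

79.375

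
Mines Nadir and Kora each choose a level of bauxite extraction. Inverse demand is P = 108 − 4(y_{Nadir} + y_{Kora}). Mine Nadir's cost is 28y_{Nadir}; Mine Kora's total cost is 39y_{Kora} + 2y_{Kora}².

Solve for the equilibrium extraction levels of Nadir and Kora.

Mine Nadir's profit: π = y_{Nadir}(108 − 4(y_{Nadir} + y_{Kora})) − 28y_{Nadir}.
∂π/∂y_{Nadir} = 80 − 8y_{Nadir} − 4y_{Kora} = 0, so y_{Nadir} = 10 − 0.5y_{Kora}.
For Kora: ∂π/∂y_{Kora} = 69 − 12y_{Kora} − 4y_{Nadir} = 0 ⇒ y_{Kora} = 5.75 − (1/3)y_{Nadir}.
Plugging y_{Kora} into Nadir's best response: y_{Nadir} = 10 − 0.5(5.75 − (1/3)y_{Nadir}) ⇒ (5/6)y_{Nadir} = 7.125, so y_{Nadir} = 8.55.
Then y_{Kora} = 5.75 − (1/3)·8.55 = 2.9.

8.55, 2.9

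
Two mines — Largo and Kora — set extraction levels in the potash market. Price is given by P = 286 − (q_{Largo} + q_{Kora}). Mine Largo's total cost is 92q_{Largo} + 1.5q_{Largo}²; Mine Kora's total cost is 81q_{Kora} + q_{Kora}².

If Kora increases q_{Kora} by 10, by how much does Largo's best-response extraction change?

Mine Largo's profit: π = q_{Largo}(286 − (q_{Largo} + q_{Kora})) − 92q_{Largo} − 1.5q_{Largo}².
∂π/∂q_{Largo} = 194 − 5q_{Largo} − q_{Kora} = 0, so q_{Largo} = 38.8 − 0.2q_{Kora}.
The reaction-function slope is −0.2, so a 10-unit rise in q_{Kora} moves q_{Largo} by −0.2 × 10 = −2. Largo's best response falls — the actions are strategic substitutes.

-2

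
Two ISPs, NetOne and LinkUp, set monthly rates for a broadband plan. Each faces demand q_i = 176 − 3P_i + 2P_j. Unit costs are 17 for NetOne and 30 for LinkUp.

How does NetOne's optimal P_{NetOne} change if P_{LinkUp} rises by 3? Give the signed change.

NetOne's profit: π = (P_{NetOne} − 17)(176 − 3P_{NetOne} + 2P_{LinkUp}).
∂π/∂P_{NetOne} = 227 − 6P_{NetOne} + 2P_{LinkUp} = 0 ⇒ P_{NetOne} = 227/6 + (1/3)P_{LinkUp}.
The reaction-function slope is 1/3, so a 3-unit rise in P_{LinkUp} moves P_{NetOne} by 1/3 × 3 = 1. NetOne's best response rises — the actions are strategic complements.

1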